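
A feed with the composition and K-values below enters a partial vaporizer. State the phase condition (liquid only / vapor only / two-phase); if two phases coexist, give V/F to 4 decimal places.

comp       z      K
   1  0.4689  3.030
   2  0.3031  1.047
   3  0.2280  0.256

ΣzᵢKᵢ = 1.7965; Σzᵢ/Kᵢ = 1.3349.
Both exceed 1, so a two-phase solution exists.
Rachford–Rice: g(ψ) = Σ zᵢ(Kᵢ−1)/(1+ψ(Kᵢ−1)) = 0.
Newton–Raphson from ψ = 0.37:
  ψ = 0.3700: g = 0.32352, g' = -0.8711 → ψ = 0.7414
  ψ = 0.7414: g = 0.01545, g' = -0.9362 → ψ = 0.7579
  ψ = 0.7579: g = -0.00022, g' = -0.9640 → ψ = 0.7577
Converged at ψ = 0.7577.

two-phase, V/F = 0.7577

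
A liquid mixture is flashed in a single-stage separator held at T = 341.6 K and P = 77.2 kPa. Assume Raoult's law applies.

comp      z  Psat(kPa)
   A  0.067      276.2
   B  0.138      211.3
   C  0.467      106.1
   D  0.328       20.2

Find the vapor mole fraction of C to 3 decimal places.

Raoult's law: Kᵢ = Pᵢˢᵃᵗ/P = Pᵢˢᵃᵗ/77.2.
  K_A = 276.2/77.2 = 3.57772, K_B = 211.3/77.2 = 2.73705, K_C = 106.1/77.2 = 1.37435, K_D = 20.2/77.2 = 0.26166
Material balance + equilibrium reduce to Σ zᵢ(Kᵢ−1)/(1+β(Kᵢ−1)) = 0.
Feasibility: ΣzᵢKᵢ = 1.345, Σzᵢ/Kᵢ = 1.662 — both > 1, two phases present.
Newton iteration, β⁰ = 0.5:
  β = 0.500: g = -0.0329, g' = -0.700 → β = 0.453
  β = 0.453: g = -0.0006, g' = -0.677 → β = 0.452
Converged at β = 0.452.
Compositions from xᵢ = zᵢ/(1+β(Kᵢ−1)), yᵢ = Kᵢxᵢ:
  A: x = 0.031, y = 0.111
  B: x = 0.077, y = 0.212
  C: x = 0.399, y = 0.549
  D: x = 0.492, y = 0.129

y_C = 0.549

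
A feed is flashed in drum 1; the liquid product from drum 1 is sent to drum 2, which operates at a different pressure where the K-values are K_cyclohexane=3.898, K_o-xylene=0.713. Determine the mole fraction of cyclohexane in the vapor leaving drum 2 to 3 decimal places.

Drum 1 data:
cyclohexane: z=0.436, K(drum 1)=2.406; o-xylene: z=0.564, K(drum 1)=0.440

Drum 1:
Material balance + equilibrium reduce to Σ zᵢ(Kᵢ−1)/(1+ψ₁(Kᵢ−1)) = 0.
Feasibility: ΣzᵢKᵢ = 1.297, Σzᵢ/Kᵢ = 1.463 — both > 1, two phases present.
Newton–Raphson from ψ₁ = 0.5:
  ψ₁ = 0.500: g = -0.0787, g' = -0.638 → ψ₁ = 0.377
Converged at ψ₁ = 0.377.
Drum-1 compositions:
  cyclohexane: x = 0.285, y = 0.685
  o-xylene: x = 0.715, y = 0.315
Drum-2 feed = drum-1 liquid: z₂ = (0.2848, 0.7152).
Drum 2:
Let ψ₂ = V/F and solve Σ zᵢ(Kᵢ−1)/(1+ψ₂(Kᵢ−1)) = 0.
Feasibility: ΣzᵢKᵢ = 1.620, Σzᵢ/Kᵢ = 1.076 — both > 1, two phases present.
Binary case is linear: z₁(K₁−1)(1+ψ₂(K₂−1)) + z₂(K₂−1)(1+ψ₂(K₁−1)) = 0
⇒ ψ₂ = [z₁(K₁−1)+z₂(K₂−1)] / [−(K₁−1)(K₂−1)] = 0.6202/0.8317 = 0.746
  cyclohexane: x = 0.090, y = 0.351
  o-xylene: x = 0.910, y = 0.649

y_cyclohexane (drum 2) = 0.351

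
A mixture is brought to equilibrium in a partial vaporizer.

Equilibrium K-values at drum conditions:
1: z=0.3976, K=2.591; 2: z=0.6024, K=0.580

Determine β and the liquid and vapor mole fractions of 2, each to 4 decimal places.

Rachford–Rice: g(β) = Σ zᵢ(Kᵢ−1)/(1+β(Kᵢ−1)) = 0.
g(0) = ΣzᵢKᵢ − 1 = 0.3796 and g(1) = 1 − Σzᵢ/Kᵢ = -0.1921, so a root lies in (0, 1).
Binary case is linear: z₁(K₁−1)(1+β(K₂−1)) + z₂(K₂−1)(1+β(K₁−1)) = 0
⇒ β = [z₁(K₁−1)+z₂(K₂−1)] / [−(K₁−1)(K₂−1)] = 0.37957/0.66822 = 0.5680
Compositions from xᵢ = zᵢ/(1+β(Kᵢ−1)), yᵢ = Kᵢxᵢ:
  1: x = 0.2089, y = 0.5411
  2: x = 0.7911, y = 0.4589

β = 0.5680, x_2 = 0.7911, y_2 = 0.4589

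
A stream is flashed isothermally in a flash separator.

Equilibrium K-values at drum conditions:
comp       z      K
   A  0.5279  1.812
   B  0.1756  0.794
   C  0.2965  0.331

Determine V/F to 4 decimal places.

V/F = 0.4291

Newton–Raphson from V/F = 0.5:
  V/F = 0.5000: g = -0.03351, g' = -0.4850 → V/F = 0.4309
  V/F = 0.4309: g = -0.00085, g' = -0.4620 → V/F = 0.4291
Converged at V/F = 0.4291.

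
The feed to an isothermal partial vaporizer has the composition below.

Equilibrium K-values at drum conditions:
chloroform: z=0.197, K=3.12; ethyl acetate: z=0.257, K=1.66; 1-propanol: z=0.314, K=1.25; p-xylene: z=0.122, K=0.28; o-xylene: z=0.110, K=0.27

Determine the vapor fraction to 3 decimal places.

ψ = 0.713

Newton iteration, ψ⁰ = 0.5:
  ψ = 0.500: g = 0.1363, g' = -0.587 → ψ = 0.732
  ψ = 0.732: g = -0.0139, g' = -0.754 → ψ = 0.714
  ψ = 0.714: g = -0.0002, g' = -0.729 → ψ = 0.713
Converged at ψ = 0.713.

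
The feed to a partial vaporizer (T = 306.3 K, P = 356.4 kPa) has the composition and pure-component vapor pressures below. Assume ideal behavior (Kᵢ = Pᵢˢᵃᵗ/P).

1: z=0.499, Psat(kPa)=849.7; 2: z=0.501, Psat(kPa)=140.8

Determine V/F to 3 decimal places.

Raoult's law: Kᵢ = Pᵢˢᵃᵗ/P = Pᵢˢᵃᵗ/356.4.
  K_1 = 849.7/356.4 = 2.38412, K_2 = 140.8/356.4 = 0.39506
Binary case is linear: z₁(K₁−1)(1+V/F(K₂−1)) + z₂(K₂−1)(1+V/F(K₁−1)) = 0
⇒ V/F = [z₁(K₁−1)+z₂(K₂−1)] / [−(K₁−1)(K₂−1)] = 0.3876/0.8373 = 0.463

V/F = 0.463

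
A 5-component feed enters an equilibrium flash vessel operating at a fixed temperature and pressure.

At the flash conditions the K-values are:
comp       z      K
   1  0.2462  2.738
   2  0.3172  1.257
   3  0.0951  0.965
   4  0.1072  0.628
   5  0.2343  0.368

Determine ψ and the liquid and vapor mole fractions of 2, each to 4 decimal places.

ψ = 0.5713, x_2 = 0.2766, y_2 = 0.3477

Rachford–Rice: g(ψ) = Σ zᵢ(Kᵢ−1)/(1+ψ(Kᵢ−1)) = 0.
g(0) = ΣzᵢKᵢ − 1 = 0.3181 and g(1) = 1 − Σzᵢ/Kᵢ = -0.2482, so a root lies in (0, 1).
Newton iteration, ψ⁰ = 0.51:
  ψ = 0.5100: g = 0.02780, g' = -0.4519 → ψ = 0.5715
  ψ = 0.5715: g = -0.00010, g' = -0.4565 → ψ = 0.5713
Converged at ψ = 0.5713.
Compositions from xᵢ = zᵢ/(1+ψ(Kᵢ−1)), yᵢ = Kᵢxᵢ:
  1: x = 0.1235, y = 0.3382
  2: x = 0.2766, y = 0.3477
  3: x = 0.0970, y = 0.0936
  4: x = 0.1361, y = 0.0855
  5: x = 0.3667, y = 0.1349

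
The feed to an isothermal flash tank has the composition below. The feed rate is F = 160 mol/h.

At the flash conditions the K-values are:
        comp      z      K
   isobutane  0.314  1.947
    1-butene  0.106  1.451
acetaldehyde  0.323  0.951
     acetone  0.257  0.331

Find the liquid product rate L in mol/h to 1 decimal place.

Let β = V/F and solve Σ zᵢ(Kᵢ−1)/(1+β(Kᵢ−1)) = 0.
g(0) = ΣzᵢKᵢ − 1 = 0.157 and g(1) = 1 − Σzᵢ/Kᵢ = -0.350, so a root lies in (0, 1).
Newton–Raphson from β = 0.45:
  β = 0.450: g = -0.0139, g' = -0.390 → β = 0.414
Converged at β = 0.414.
Then V = β·F = 0.4139·160 = 66.2 mol/h and L = F − V = 93.8 mol/h.

L = 93.8 mol/h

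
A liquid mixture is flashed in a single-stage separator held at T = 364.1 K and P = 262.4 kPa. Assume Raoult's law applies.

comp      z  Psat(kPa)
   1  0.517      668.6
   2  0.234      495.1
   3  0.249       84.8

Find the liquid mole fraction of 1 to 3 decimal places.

x_1 = 0.214

Raoult's law: Kᵢ = Pᵢˢᵃᵗ/P = Pᵢˢᵃᵗ/262.4.
  K_1 = 668.6/262.4 = 2.54802, K_2 = 495.1/262.4 = 1.88681, K_3 = 84.8/262.4 = 0.32317
Newton–Raphson from V/F = 0.36:
  V/F = 0.360: g = 0.4484, g' = -0.816 → V/F = 0.910
  V/F = 0.910: g = 0.0088, g' = -1.042 → V/F = 0.918
Converged at V/F = 0.918.
Compositions from xᵢ = zᵢ/(1+V/F(Kᵢ−1)), yᵢ = Kᵢxᵢ:
  1: x = 0.214, y = 0.544
  2: x = 0.129, y = 0.243
  3: x = 0.657, y = 0.212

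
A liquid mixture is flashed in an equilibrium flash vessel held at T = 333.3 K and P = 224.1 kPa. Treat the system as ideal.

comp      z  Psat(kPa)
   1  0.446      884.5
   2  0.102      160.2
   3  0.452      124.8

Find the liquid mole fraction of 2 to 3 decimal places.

Raoult's law: Kᵢ = Pᵢˢᵃᵗ/P = Pᵢˢᵃᵗ/224.1.
  K_1 = 884.5/224.1 = 3.94690, K_2 = 160.2/224.1 = 0.71486, K_3 = 124.8/224.1 = 0.55689
Let ψ = V/F and solve Σ zᵢ(Kᵢ−1)/(1+ψ(Kᵢ−1)) = 0.
g(0) = ΣzᵢKᵢ − 1 = 1.085 and g(1) = 1 − Σzᵢ/Kᵢ = -0.067, so a root lies in (0, 1).
Newton–Raphson from ψ = 0.5:
  ψ = 0.500: g = 0.2402, g' = -0.791 → ψ = 0.804
  ψ = 0.804: g = 0.0414, g' = -0.569 → ψ = 0.876
  ψ = 0.876: g = 0.0006, g' = -0.554 → ψ = 0.878
Converged at ψ = 0.878.
Compositions from xᵢ = zᵢ/(1+ψ(Kᵢ−1)), yᵢ = Kᵢxᵢ:
  1: x = 0.124, y = 0.491
  2: x = 0.136, y = 0.097
  3: x = 0.740, y = 0.412

x_2 = 0.136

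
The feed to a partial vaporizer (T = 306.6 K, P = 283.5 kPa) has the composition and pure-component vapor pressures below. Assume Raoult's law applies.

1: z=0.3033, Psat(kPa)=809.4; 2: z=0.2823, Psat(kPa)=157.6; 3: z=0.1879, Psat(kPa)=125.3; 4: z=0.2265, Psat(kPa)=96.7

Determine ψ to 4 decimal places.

Raoult's law: Kᵢ = Pᵢˢᵃᵗ/P = Pᵢˢᵃᵗ/283.5.
  K_1 = 809.4/283.5 = 2.855026, K_2 = 157.6/283.5 = 0.555908, K_3 = 125.3/283.5 = 0.441975, K_4 = 96.7/283.5 = 0.341093
Rachford–Rice: g(ψ) = Σ zᵢ(Kᵢ−1)/(1+ψ(Kᵢ−1)) = 0.
g(0) = ΣzᵢKᵢ − 1 = 0.1832 and g(1) = 1 − Σzᵢ/Kᵢ = -0.7032, so a root lies in (0, 1).
Iterate (Newton) starting at ψ = 0.56:
  ψ = 0.5600: g = -0.27993, g' = -0.7205 → ψ = 0.1715
  ψ = 0.1715: g = 0.00696, g' = -0.8625 → ψ = 0.1795
  ψ = 0.1795: g = 0.00004, g' = -0.8518 → ψ = 0.1796
Converged at ψ = 0.1796.

ψ = 0.1796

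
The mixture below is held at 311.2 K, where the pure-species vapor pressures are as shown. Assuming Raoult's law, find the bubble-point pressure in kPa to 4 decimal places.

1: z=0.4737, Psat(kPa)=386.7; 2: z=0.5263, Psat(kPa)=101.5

Pbub = 236.5992 kPa

At the bubble point ψ → 0, so ΣzᵢKᵢ = 1 with Kᵢ = Pᵢˢᵃᵗ/P ⇒ P = ΣzᵢPᵢˢᵃᵗ.
P = 0.4737·386.7 + 0.5263·101.5 = 236.5992 kPa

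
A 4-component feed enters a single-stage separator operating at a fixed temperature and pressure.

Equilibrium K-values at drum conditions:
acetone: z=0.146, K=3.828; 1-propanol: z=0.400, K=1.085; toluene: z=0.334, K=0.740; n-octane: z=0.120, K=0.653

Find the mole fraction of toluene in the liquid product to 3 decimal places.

x_toluene = 0.415

Rachford–Rice: g(ψ) = Σ zᵢ(Kᵢ−1)/(1+ψ(Kᵢ−1)) = 0.
Check two-phase: ΣzᵢKᵢ = 1.318 > 1 and Σzᵢ/Kᵢ = 1.042 > 1, so g(0) = 0.318 > 0 and g(1) = -0.042 < 0.
Newton–Raphson from ψ = 0.5:
  ψ = 0.500: g = 0.0535, g' = -0.254 → ψ = 0.710
  ψ = 0.710: g = 0.0075, g' = -0.191 → ψ = 0.750
Converged at ψ = 0.750.
Compositions from xᵢ = zᵢ/(1+ψ(Kᵢ−1)), yᵢ = Kᵢxᵢ:
  acetone: x = 0.047, y = 0.179
  1-propanol: x = 0.376, y = 0.408
  toluene: x = 0.415, y = 0.307
  n-octane: x = 0.162, y = 0.106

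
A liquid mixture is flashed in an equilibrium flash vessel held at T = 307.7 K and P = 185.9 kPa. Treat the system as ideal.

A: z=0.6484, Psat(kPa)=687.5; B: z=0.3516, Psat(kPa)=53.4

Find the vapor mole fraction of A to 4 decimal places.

y_A = 0.7728

Raoult's law: Kᵢ = Pᵢˢᵃᵗ/P = Pᵢˢᵃᵗ/185.9.
  K_A = 687.5/185.9 = 3.698225, K_B = 53.4/185.9 = 0.287251
Rachford–Rice: g(β) = Σ zᵢ(Kᵢ−1)/(1+β(Kᵢ−1)) = 0.
g(0) = ΣzᵢKᵢ − 1 = 1.4989 and g(1) = 1 − Σzᵢ/Kᵢ = -0.3993, so a root lies in (0, 1).
Binary case is linear: z₁(K₁−1)(1+β(K₂−1)) + z₂(K₂−1)(1+β(K₁−1)) = 0
⇒ β = [z₁(K₁−1)+z₂(K₂−1)] / [−(K₁−1)(K₂−1)] = 1.49893/1.92316 = 0.7794
Compositions from xᵢ = zᵢ/(1+β(Kᵢ−1)), yᵢ = Kᵢxᵢ:
  A: x = 0.2090, y = 0.7728
  B: x = 0.7910, y = 0.2272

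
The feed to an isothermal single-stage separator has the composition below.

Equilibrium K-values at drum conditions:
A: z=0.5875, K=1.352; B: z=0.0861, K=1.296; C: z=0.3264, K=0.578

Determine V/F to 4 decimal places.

Newton iteration, V/F⁰ = 0.5:
  V/F = 0.5000: g = 0.02347, g' = -0.1517 → V/F = 0.6547
  V/F = 0.6547: g = -0.00091, g' = -0.1644 → V/F = 0.6492
Converged at V/F = 0.6492.

V/F = 0.6492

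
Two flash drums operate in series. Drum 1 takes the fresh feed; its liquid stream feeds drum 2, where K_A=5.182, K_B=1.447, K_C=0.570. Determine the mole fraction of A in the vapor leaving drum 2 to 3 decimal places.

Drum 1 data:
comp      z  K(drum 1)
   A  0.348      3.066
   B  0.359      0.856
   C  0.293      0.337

Drum 1:
Material balance + equilibrium reduce to Σ zᵢ(Kᵢ−1)/(1+ψ₁(Kᵢ−1)) = 0.
g(0) = ΣzᵢKᵢ − 1 = 0.473 and g(1) = 1 − Σzᵢ/Kᵢ = -0.402, so a root lies in (0, 1).
Newton iteration, ψ₁⁰ = 0.5:
  ψ₁ = 0.500: g = 0.0074, g' = -0.656 → ψ₁ = 0.511
Converged at ψ₁ = 0.511.
Drum-1 compositions:
  A: x = 0.169, y = 0.519
  B: x = 0.388, y = 0.332
  C: x = 0.443, y = 0.149
Drum-2 feed = drum-1 liquid: z₂ = (0.1692, 0.3875, 0.4432).
Drum 2:
Material balance + equilibrium reduce to Σ zᵢ(Kᵢ−1)/(1+ψ₂(Kᵢ−1)) = 0.
Feasibility: ΣzᵢKᵢ = 1.690, Σzᵢ/Kᵢ = 1.078 — both > 1, two phases present.
Iterate (Newton) starting at ψ₂ = 0.5:
  ψ₂ = 0.500: g = 0.1278, g' = -0.495 → ψ₂ = 0.758
  ψ₂ = 0.758: g = 0.0162, g' = -0.394 → ψ₂ = 0.800
Converged at ψ₂ = 0.800.
  A: x = 0.039, y = 0.202
  B: x = 0.285, y = 0.413
  C: x = 0.676, y = 0.385

y_A (drum 2) = 0.202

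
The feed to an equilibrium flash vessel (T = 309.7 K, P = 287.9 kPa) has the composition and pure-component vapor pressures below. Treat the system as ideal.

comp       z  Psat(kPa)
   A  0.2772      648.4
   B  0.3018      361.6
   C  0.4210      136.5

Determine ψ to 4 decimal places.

Raoult's law: Kᵢ = Pᵢˢᵃᵗ/P = Pᵢˢᵃᵗ/287.9.
  K_A = 648.4/287.9 = 2.252171, K_B = 361.6/287.9 = 1.255992, K_C = 136.5/287.9 = 0.474123
Iterate (Newton) starting at ψ = 0.33:
  ψ = 0.3300: g = 0.04897, g' = -0.4049 → ψ = 0.4509
  ψ = 0.4509: g = 0.00089, g' = -0.3935 → ψ = 0.4532
Converged at ψ = 0.4532.

ψ = 0.4532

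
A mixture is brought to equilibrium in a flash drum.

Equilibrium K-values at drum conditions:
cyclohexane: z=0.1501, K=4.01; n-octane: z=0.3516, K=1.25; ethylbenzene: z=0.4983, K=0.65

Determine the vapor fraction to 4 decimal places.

Material balance + equilibrium reduce to Σ zᵢ(Kᵢ−1)/(1+ψ(Kᵢ−1)) = 0.
Check two-phase: ΣzᵢKᵢ = 1.3653 > 1 and Σzᵢ/Kᵢ = 1.0853 > 1, so g(0) = 0.3653 > 0 and g(1) = -0.0853 < 0.
Iterate (Newton) starting at ψ = 0.5:
  ψ = 0.5000: g = 0.04709, g' = -0.3238 → ψ = 0.6455
  ψ = 0.6455: g = 0.00391, g' = -0.2752 → ψ = 0.6597
  ψ = 0.6597: g = 0.00002, g' = -0.2719 → ψ = 0.6598
Converged at ψ = 0.6598.

ψ = 0.6598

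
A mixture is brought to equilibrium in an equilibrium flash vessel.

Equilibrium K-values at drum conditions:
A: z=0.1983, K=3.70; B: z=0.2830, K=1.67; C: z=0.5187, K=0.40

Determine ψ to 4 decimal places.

ψ = 0.3965

Iterate (Newton) starting at ψ = 0.5:
  ψ = 0.5000: g = -0.07474, g' = -0.7141 → ψ = 0.3953
  ψ = 0.3953: g = 0.00087, g' = -0.7385 → ψ = 0.3965
Converged at ψ = 0.3965.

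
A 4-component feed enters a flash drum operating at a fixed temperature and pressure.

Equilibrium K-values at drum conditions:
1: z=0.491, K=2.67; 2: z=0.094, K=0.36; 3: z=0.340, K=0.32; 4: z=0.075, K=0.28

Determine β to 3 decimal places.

β = 0.419

Material balance + equilibrium reduce to Σ zᵢ(Kᵢ−1)/(1+β(Kᵢ−1)) = 0.
g(0) = ΣzᵢKᵢ − 1 = 0.475 and g(1) = 1 − Σzᵢ/Kᵢ = -0.775, so a root lies in (0, 1).
Newton–Raphson from β = 0.5:
  β = 0.500: g = -0.0763, g' = -0.946 → β = 0.419
Converged at β = 0.419.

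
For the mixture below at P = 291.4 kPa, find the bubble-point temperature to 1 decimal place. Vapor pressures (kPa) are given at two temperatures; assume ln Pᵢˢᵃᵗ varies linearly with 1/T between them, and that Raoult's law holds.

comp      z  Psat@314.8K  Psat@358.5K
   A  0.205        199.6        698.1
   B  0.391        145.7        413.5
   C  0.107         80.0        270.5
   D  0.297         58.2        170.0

Bubble-point temperature: ΣzᵢPᵢˢᵃᵗ(T) = P. Interpolate ln Pᵢˢᵃᵗ = aᵢ + bᵢ/T.
  T = 314.8 K: ΣzᵢPᵢˢᵃᵗ = 123.73 kPa
  T = 358.5 K: ΣzᵢPᵢˢᵃᵗ = 384.22 kPa
  T = 336.6 K: ΣzᵢPᵢˢᵃᵗ = 225.64 kPa
  T = 347.6 K: ΣzᵢPᵢˢᵃᵗ = 297.21 kPa
  T = 342.1 K: ΣzᵢPᵢˢᵃᵗ = 259.52 kPa
  T = 344.9 K: ΣzᵢPᵢˢᵃᵗ = 278.21 kPa
Interpolating between 344.9 K and 347.6 K gives T ≈ 346.8 K.

T = 346.8 K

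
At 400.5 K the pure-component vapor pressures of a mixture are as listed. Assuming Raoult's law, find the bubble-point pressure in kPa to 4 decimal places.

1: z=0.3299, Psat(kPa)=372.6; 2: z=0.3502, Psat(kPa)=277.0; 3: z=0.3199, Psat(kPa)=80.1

At the bubble point ψ → 0, so ΣzᵢKᵢ = 1 with Kᵢ = Pᵢˢᵃᵗ/P ⇒ P = ΣzᵢPᵢˢᵃᵗ.
P = 0.3299·372.6 + 0.3502·277.0 + 0.3199·80.1 = 245.5501 kPa

Pbub = 245.5501 kPa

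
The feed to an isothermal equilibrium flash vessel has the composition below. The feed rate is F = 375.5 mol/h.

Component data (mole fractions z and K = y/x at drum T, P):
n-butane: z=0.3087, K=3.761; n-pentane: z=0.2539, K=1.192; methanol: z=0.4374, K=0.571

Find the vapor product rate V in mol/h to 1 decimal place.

V = 320.3 mol/h

Newton iteration, ψ⁰ = 0.31:
  ψ = 0.3100: g = 0.28883, g' = -0.7986 → ψ = 0.6717
  ψ = 0.6717: g = 0.07818, g' = -0.4550 → ψ = 0.8435
  ψ = 0.8435: g = 0.00396, g' = -0.4170 → ψ = 0.8530
Converged at ψ = 0.8530.
Then V = ψ·F = 0.8530·375.5 = 320.3 mol/h and L = F − V = 55.2 mol/h.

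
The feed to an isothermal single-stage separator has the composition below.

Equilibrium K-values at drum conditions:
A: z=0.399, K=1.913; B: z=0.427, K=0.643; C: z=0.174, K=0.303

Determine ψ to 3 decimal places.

ψ = 0.207

Let ψ = V/F and solve Σ zᵢ(Kᵢ−1)/(1+ψ(Kᵢ−1)) = 0.
g(0) = ΣzᵢKᵢ − 1 = 0.091 and g(1) = 1 − Σzᵢ/Kᵢ = -0.447, so a root lies in (0, 1).
Newton iteration, ψ⁰ = 0.5:
  ψ = 0.500: g = -0.1216, g' = -0.437 → ψ = 0.221
  ψ = 0.221: g = -0.0059, g' = -0.412 → ψ = 0.207
Converged at ψ = 0.207.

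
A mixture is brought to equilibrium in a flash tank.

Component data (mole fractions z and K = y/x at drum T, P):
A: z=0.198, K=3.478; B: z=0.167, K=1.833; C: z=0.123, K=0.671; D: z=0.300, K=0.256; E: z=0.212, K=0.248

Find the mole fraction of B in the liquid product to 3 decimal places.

x_B = 0.148

Newton–Raphson from ψ = 0.44:
  ψ = 0.440: g = -0.2809, g' = -0.993 → ψ = 0.157
Converged at ψ = 0.157.
Compositions from xᵢ = zᵢ/(1+ψ(Kᵢ−1)), yᵢ = Kᵢxᵢ:
  A: x = 0.143, y = 0.496
  B: x = 0.148, y = 0.271
  C: x = 0.130, y = 0.087
  D: x = 0.340, y = 0.087
  E: x = 0.240, y = 0.060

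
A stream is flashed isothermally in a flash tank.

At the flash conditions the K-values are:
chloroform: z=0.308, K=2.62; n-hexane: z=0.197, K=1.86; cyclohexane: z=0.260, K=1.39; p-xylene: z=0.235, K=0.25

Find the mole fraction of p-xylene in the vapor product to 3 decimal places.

Material balance + equilibrium reduce to Σ zᵢ(Kᵢ−1)/(1+ψ(Kᵢ−1)) = 0.
g(0) = ΣzᵢKᵢ − 1 = 0.594 and g(1) = 1 − Σzᵢ/Kᵢ = -0.351, so a root lies in (0, 1).
Newton–Raphson from ψ = 0.65:
  ψ = 0.650: g = 0.0887, g' = -0.780 → ψ = 0.764
  ψ = 0.764: g = -0.0091, g' = -0.962 → ψ = 0.754
Converged at ψ = 0.754.
Compositions from xᵢ = zᵢ/(1+ψ(Kᵢ−1)), yᵢ = Kᵢxᵢ:
  chloroform: x = 0.139, y = 0.363
  n-hexane: x = 0.120, y = 0.222
  cyclohexane: x = 0.201, y = 0.279
  p-xylene: x = 0.541, y = 0.135

y_p-xylene = 0.135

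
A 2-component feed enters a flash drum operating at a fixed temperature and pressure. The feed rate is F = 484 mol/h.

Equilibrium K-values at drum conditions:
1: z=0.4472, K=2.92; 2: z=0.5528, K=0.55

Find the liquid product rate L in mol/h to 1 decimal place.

L = 142.4 mol/h

Rachford–Rice: g(ψ) = Σ zᵢ(Kᵢ−1)/(1+ψ(Kᵢ−1)) = 0.
Check two-phase: ΣzᵢKᵢ = 1.6099 > 1 and Σzᵢ/Kᵢ = 1.1582 > 1, so g(0) = 0.6099 > 0 and g(1) = -0.1582 < 0.
Binary case is linear: z₁(K₁−1)(1+ψ(K₂−1)) + z₂(K₂−1)(1+ψ(K₁−1)) = 0
⇒ ψ = [z₁(K₁−1)+z₂(K₂−1)] / [−(K₁−1)(K₂−1)] = 0.60986/0.86400 = 0.7059
Then V = ψ·F = 0.7059·484 = 341.6 mol/h and L = F − V = 142.4 mol/h.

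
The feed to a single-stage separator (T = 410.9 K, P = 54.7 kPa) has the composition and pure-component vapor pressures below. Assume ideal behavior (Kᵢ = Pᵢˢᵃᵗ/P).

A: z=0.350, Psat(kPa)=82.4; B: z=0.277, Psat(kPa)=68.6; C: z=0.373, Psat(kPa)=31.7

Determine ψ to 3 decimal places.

Raoult's law: Kᵢ = Pᵢˢᵃᵗ/P = Pᵢˢᵃᵗ/54.7.
  K_A = 82.4/54.7 = 1.50640, K_B = 68.6/54.7 = 1.25411, K_C = 31.7/54.7 = 0.57952
Newton iteration, ψ⁰ = 0.36:
  ψ = 0.360: g = 0.0296, g' = -0.171 → ψ = 0.533
  ψ = 0.533: g = -0.0006, g' = -0.179 → ψ = 0.530
Converged at ψ = 0.530.

ψ = 0.530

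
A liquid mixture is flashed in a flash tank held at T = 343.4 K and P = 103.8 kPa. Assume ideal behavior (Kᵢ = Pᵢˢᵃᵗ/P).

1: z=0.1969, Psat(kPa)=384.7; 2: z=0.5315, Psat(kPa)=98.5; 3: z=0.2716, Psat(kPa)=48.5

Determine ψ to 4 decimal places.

ψ = 0.5034

Raoult's law: Kᵢ = Pᵢˢᵃᵗ/P = Pᵢˢᵃᵗ/103.8.
  K_1 = 384.7/103.8 = 3.706166, K_2 = 98.5/103.8 = 0.948940, K_3 = 48.5/103.8 = 0.467245
Let ψ = V/F and solve Σ zᵢ(Kᵢ−1)/(1+ψ(Kᵢ−1)) = 0.
Feasibility: ΣzᵢKᵢ = 1.3610, Σzᵢ/Kᵢ = 1.1945 — both > 1, two phases present.
Newton–Raphson from ψ = 0.5:
  ψ = 0.5000: g = 0.00136, g' = -0.4051 → ψ = 0.5034
Converged at ψ = 0.5034.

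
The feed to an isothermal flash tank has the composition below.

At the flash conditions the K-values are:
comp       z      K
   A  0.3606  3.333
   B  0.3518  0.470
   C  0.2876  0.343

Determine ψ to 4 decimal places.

Rachford–Rice: g(ψ) = Σ zᵢ(Kᵢ−1)/(1+ψ(Kᵢ−1)) = 0.
g(0) = ΣzᵢKᵢ − 1 = 0.4659 and g(1) = 1 − Σzᵢ/Kᵢ = -0.6952, so a root lies in (0, 1).
Iterate (Newton) starting at ψ = 0.65:
  ψ = 0.6500: g = -0.27992, g' = -0.9181 → ψ = 0.3451
  ψ = 0.3451: g = -0.00650, g' = -0.9580 → ψ = 0.3383
Converged at ψ = 0.3383.

ψ = 0.3383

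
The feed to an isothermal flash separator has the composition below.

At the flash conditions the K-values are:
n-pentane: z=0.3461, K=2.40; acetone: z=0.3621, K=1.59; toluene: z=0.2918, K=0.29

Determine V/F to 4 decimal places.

Rachford–Rice: g(V/F) = Σ zᵢ(Kᵢ−1)/(1+V/F(Kᵢ−1)) = 0.
Check two-phase: ΣzᵢKᵢ = 1.4910 > 1 and Σzᵢ/Kᵢ = 1.3782 > 1, so g(0) = 0.4910 > 0 and g(1) = -0.3782 < 0.
Newton iteration, V/F⁰ = 0.36:
  V/F = 0.3600: g = 0.22006, g' = -0.6511 → V/F = 0.6980
  V/F = 0.6980: g = -0.01433, g' = -0.8149 → V/F = 0.6804
  V/F = 0.6804: g = -0.00020, g' = -0.7926 → V/F = 0.6802
Converged at V/F = 0.6802.

V/F = 0.6802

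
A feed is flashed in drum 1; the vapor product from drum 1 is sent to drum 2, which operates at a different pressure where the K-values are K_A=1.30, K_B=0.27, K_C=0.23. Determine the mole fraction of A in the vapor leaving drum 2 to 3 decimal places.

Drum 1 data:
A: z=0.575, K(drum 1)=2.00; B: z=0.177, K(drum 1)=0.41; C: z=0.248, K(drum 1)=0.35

Drum 1:
Rachford–Rice: g(ψ₁) = Σ zᵢ(Kᵢ−1)/(1+ψ₁(Kᵢ−1)) = 0.
Feasibility: ΣzᵢKᵢ = 1.309, Σzᵢ/Kᵢ = 1.428 — both > 1, two phases present.
Iterate (Newton) starting at ψ₁ = 0.5:
  ψ₁ = 0.500: g = -0.0036, g' = -0.609 → ψ₁ = 0.494
Converged at ψ₁ = 0.494.
Drum-1 compositions:
  A: x = 0.385, y = 0.770
  B: x = 0.250, y = 0.102
  C: x = 0.365, y = 0.128
Drum-2 feed = drum-1 vapor: z₂ = (0.7697, 0.1024, 0.1279).
Drum 2:
Iterate (Newton) starting at ψ₂ = 0.5:
  ψ₂ = 0.500: g = -0.0770, g' = -0.388 → ψ₂ = 0.302
  ψ₂ = 0.302: g = -0.0123, g' = -0.277 → ψ₂ = 0.257
  ψ₂ = 0.257: g = -0.0004, g' = -0.260 → ψ₂ = 0.255
Converged at ψ₂ = 0.255.
  A: x = 0.715, y = 0.929
  B: x = 0.126, y = 0.034
  C: x = 0.159, y = 0.037

y_A (drum 2) = 0.929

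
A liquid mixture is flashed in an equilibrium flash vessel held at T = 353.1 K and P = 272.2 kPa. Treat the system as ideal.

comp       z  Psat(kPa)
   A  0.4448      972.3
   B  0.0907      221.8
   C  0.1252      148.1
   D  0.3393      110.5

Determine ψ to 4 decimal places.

ψ = 0.6495

Raoult's law: Kᵢ = Pᵢˢᵃᵗ/P = Pᵢˢᵃᵗ/272.2.
  K_A = 972.3/272.2 = 3.572006, K_B = 221.8/272.2 = 0.814842, K_C = 148.1/272.2 = 0.544085, K_D = 110.5/272.2 = 0.405952
Let ψ = V/F and solve Σ zᵢ(Kᵢ−1)/(1+ψ(Kᵢ−1)) = 0.
Check two-phase: ΣzᵢKᵢ = 1.8686 > 1 and Σzᵢ/Kᵢ = 1.3018 > 1, so g(0) = 0.8686 > 0 and g(1) = -0.3018 < 0.
Iterate (Newton) starting at ψ = 0.63:
  ψ = 0.6300: g = 0.01539, g' = -0.7895 → ψ = 0.6495
Converged at ψ = 0.6495.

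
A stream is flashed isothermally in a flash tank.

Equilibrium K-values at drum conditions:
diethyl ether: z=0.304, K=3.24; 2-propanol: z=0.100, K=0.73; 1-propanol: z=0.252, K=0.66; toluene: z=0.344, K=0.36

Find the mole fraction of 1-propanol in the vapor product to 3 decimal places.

Material balance + equilibrium reduce to Σ zᵢ(Kᵢ−1)/(1+ψ(Kᵢ−1)) = 0.
Check two-phase: ΣzᵢKᵢ = 1.348 > 1 and Σzᵢ/Kᵢ = 1.568 > 1, so g(0) = 0.348 > 0 and g(1) = -0.568 < 0.
Iterate (Newton) starting at ψ = 0.66:
  ψ = 0.660: g = -0.2497, g' = -0.730 → ψ = 0.318
  ψ = 0.318: g = -0.0042, g' = -0.788 → ψ = 0.312
  ψ = 0.312: g = 0.0000, g' = -0.793 → ψ = 0.313
Converged at ψ = 0.313.
Compositions from xᵢ = zᵢ/(1+ψ(Kᵢ−1)), yᵢ = Kᵢxᵢ:
  diethyl ether: x = 0.179, y = 0.579
  2-propanol: x = 0.109, y = 0.080
  1-propanol: x = 0.282, y = 0.186
  toluene: x = 0.430, y = 0.155

y_1-propanol = 0.186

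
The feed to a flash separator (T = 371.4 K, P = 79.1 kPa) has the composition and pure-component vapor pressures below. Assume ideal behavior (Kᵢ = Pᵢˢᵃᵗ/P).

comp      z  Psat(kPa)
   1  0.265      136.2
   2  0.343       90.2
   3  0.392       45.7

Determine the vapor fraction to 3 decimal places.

ψ = 0.373

Raoult's law: Kᵢ = Pᵢˢᵃᵗ/P = Pᵢˢᵃᵗ/79.1.
  K_1 = 136.2/79.1 = 1.72187, K_2 = 90.2/79.1 = 1.14033, K_3 = 45.7/79.1 = 0.57775
Let ψ = V/F and solve Σ zᵢ(Kᵢ−1)/(1+ψ(Kᵢ−1)) = 0.
g(0) = ΣzᵢKᵢ − 1 = 0.074 and g(1) = 1 − Σzᵢ/Kᵢ = -0.133, so a root lies in (0, 1).
Newton–Raphson from ψ = 0.5:
  ψ = 0.500: g = -0.0243, g' = -0.193 → ψ = 0.374
  ψ = 0.374: g = -0.0002, g' = -0.190 → ψ = 0.373
Converged at ψ = 0.373.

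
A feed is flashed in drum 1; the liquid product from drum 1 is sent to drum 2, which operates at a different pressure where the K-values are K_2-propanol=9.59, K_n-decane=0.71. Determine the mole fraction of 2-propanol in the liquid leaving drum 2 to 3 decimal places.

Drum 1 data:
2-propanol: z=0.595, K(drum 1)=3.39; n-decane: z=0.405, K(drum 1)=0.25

Drum 1:
Rachford–Rice: g(ψ₁) = Σ zᵢ(Kᵢ−1)/(1+ψ₁(Kᵢ−1)) = 0.
Check two-phase: ΣzᵢKᵢ = 2.118 > 1 and Σzᵢ/Kᵢ = 1.796 > 1, so g(0) = 1.118 > 0 and g(1) = -0.796 < 0.
Iterate (Newton) starting at ψ₁ = 0.5:
  ψ₁ = 0.500: g = 0.1619, g' = -1.289 → ψ₁ = 0.626
  ψ₁ = 0.626: g = -0.0023, g' = -1.354 → ψ₁ = 0.624
Converged at ψ₁ = 0.624.
Drum-1 compositions:
  2-propanol: x = 0.239, y = 0.810
  n-decane: x = 0.761, y = 0.190
Drum-2 feed = drum-1 liquid: z₂ = (0.2389, 0.7611).
Drum 2:
Rachford–Rice: g(ψ₂) = Σ zᵢ(Kᵢ−1)/(1+ψ₂(Kᵢ−1)) = 0.
Feasibility: ΣzᵢKᵢ = 2.831, Σzᵢ/Kᵢ = 1.097 — both > 1, two phases present.
Binary case is linear: z₁(K₁−1)(1+ψ₂(K₂−1)) + z₂(K₂−1)(1+ψ₂(K₁−1)) = 0
⇒ ψ₂ = [z₁(K₁−1)+z₂(K₂−1)] / [−(K₁−1)(K₂−1)] = 1.8310/2.4911 = 0.735
  2-propanol: x = 0.033, y = 0.313
  n-decane: x = 0.967, y = 0.687

x_2-propanol (drum 2) = 0.033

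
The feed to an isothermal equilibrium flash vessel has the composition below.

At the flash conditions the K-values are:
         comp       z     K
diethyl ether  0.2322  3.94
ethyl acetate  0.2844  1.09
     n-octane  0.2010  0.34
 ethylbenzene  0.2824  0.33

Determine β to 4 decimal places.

β = 0.2841

Rachford–Rice: g(β) = Σ zᵢ(Kᵢ−1)/(1+β(Kᵢ−1)) = 0.
g(0) = ΣzᵢKᵢ − 1 = 0.3864 and g(1) = 1 − Σzᵢ/Kᵢ = -0.7668, so a root lies in (0, 1).
Newton–Raphson from β = 0.61:
  β = 0.6100: g = -0.27340, g' = -0.8672 → β = 0.2947
  β = 0.2947: g = -0.00978, g' = -0.9101 → β = 0.2840
  β = 0.2840: g = 0.00008, g' = -0.9243 → β = 0.2841
Converged at β = 0.2841.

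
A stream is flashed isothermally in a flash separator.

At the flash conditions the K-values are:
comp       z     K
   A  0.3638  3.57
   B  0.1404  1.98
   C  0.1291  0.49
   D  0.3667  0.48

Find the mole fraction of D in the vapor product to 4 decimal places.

y_D = 0.2813

Material balance + equilibrium reduce to Σ zᵢ(Kᵢ−1)/(1+V/F(Kᵢ−1)) = 0.
Check two-phase: ΣzᵢKᵢ = 1.8160 > 1 and Σzᵢ/Kᵢ = 1.2002 > 1, so g(0) = 0.8160 > 0 and g(1) = -0.2002 < 0.
Newton iteration, V/F⁰ = 0.31:
  V/F = 0.3100: g = 0.32038, g' = -1.0120 → V/F = 0.6266
  V/F = 0.6266: g = 0.06382, g' = -0.6951 → V/F = 0.7184
  V/F = 0.7184: g = 0.00092, g' = -0.6794 → V/F = 0.7198
Converged at V/F = 0.7198.
Compositions from xᵢ = zᵢ/(1+V/F(Kᵢ−1)), yᵢ = Kᵢxᵢ:
  A: x = 0.1277, y = 0.4557
  B: x = 0.0823, y = 0.1630
  C: x = 0.2040, y = 0.0999
  D: x = 0.5860, y = 0.2813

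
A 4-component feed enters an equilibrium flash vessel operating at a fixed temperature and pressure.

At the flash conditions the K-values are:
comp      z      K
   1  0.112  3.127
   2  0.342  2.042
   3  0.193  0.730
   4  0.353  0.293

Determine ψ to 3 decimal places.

ψ = 0.362

Iterate (Newton) starting at ψ = 0.7:
  ψ = 0.700: g = -0.2566, g' = -0.919 → ψ = 0.421
  ψ = 0.421: g = -0.0406, g' = -0.696 → ψ = 0.362
Converged at ψ = 0.362.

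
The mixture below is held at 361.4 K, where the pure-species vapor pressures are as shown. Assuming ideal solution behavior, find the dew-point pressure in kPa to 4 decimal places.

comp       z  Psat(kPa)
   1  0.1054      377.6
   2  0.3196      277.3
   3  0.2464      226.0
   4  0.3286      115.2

At the dew point ψ → 1, so Σzᵢ/Kᵢ = 1 with Kᵢ = Pᵢˢᵃᵗ/P ⇒ 1/P = Σzᵢ/Pᵢˢᵃᵗ.
1/P = 0.1054/377.6 + 0.3196/277.3 + 0.2464/226.0 + 0.3286/115.2 = 0.0053744 ⇒ P = 186.0683 kPa

Pdew = 186.0683 kPa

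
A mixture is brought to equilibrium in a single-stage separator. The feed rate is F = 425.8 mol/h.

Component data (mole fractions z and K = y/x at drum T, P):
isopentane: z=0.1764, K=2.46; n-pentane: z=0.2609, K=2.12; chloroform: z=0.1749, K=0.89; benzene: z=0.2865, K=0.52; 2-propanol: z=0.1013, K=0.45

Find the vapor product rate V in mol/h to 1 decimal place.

Material balance + equilibrium reduce to Σ zᵢ(Kᵢ−1)/(1+ψ(Kᵢ−1)) = 0.
Check two-phase: ΣzᵢKᵢ = 1.3373 > 1 and Σzᵢ/Kᵢ = 1.1674 > 1, so g(0) = 0.3373 > 0 and g(1) = -0.1674 < 0.
Newton–Raphson from ψ = 0.5:
  ψ = 0.5000: g = 0.05803, g' = -0.4351 → ψ = 0.6334
  ψ = 0.6334: g = 0.00098, g' = -0.4244 → ψ = 0.6357
Converged at ψ = 0.6357.
Then V = ψ·F = 0.6357·425.8 = 270.7 mol/h and L = F − V = 155.1 mol/h.

V = 270.7 mol/h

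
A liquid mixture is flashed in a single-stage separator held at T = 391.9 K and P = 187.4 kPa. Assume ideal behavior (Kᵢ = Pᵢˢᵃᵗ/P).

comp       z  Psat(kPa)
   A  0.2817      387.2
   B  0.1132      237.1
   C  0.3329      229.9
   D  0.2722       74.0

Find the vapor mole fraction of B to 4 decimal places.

Raoult's law: Kᵢ = Pᵢˢᵃᵗ/P = Pᵢˢᵃᵗ/187.4.
  K_A = 387.2/187.4 = 2.066169, K_B = 237.1/187.4 = 1.265208, K_C = 229.9/187.4 = 1.226788, K_D = 74.0/187.4 = 0.394877
Rachford–Rice: g(V/F) = Σ zᵢ(Kᵢ−1)/(1+V/F(Kᵢ−1)) = 0.
g(0) = ΣzᵢKᵢ − 1 = 0.2411 and g(1) = 1 − Σzᵢ/Kᵢ = -0.1865, so a root lies in (0, 1).
Newton iteration, V/F⁰ = 0.5:
  V/F = 0.5000: g = 0.05405, g' = -0.3612 → V/F = 0.6497
  V/F = 0.6497: g = -0.00256, g' = -0.4012 → V/F = 0.6433
  V/F = 0.6433: g = -0.00001, g' = -0.3987 → V/F = 0.6432
Converged at V/F = 0.6432.
Compositions from xᵢ = zᵢ/(1+V/F(Kᵢ−1)), yᵢ = Kᵢxᵢ:
  A: x = 0.1671, y = 0.3453
  B: x = 0.0967, y = 0.1223
  C: x = 0.2905, y = 0.3564
  D: x = 0.4457, y = 0.1760

y_B = 0.1223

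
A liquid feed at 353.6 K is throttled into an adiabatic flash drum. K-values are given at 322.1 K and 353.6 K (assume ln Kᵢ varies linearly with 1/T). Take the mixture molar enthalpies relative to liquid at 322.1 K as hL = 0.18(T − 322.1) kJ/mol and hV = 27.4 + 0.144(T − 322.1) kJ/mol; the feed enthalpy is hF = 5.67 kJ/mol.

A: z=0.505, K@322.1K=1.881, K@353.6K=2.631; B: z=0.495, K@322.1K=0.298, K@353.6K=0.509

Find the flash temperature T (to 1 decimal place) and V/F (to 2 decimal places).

Adiabatic flash: solve Rachford–Rice at each trial T, then check hF = ψ·hV(T) + (1−ψ)·hL(T).
  T = 322.1 K: K = (1.881, 0.298), RR gives ψ = 0.158, H_out = 4.316 kJ/mol
  T = 353.6 K: K = (2.631, 0.509), RR gives ψ = 0.725, H_out = 24.713 kJ/mol
  T = 337.9 K: K = (2.243, 0.395), RR gives ψ = 0.436, H_out = 14.546 kJ/mol
  T = 330.0 K: K = (2.059, 0.344), RR gives ψ = 0.302, H_out = 9.619 kJ/mol
  T = 326.1 K: K = (1.970, 0.321), RR gives ψ = 0.233, H_out = 7.076 kJ/mol
  T = 324.1 K: K = (1.925, 0.309), RR gives ψ = 0.196, H_out = 5.719 kJ/mol
Linear interpolation between T = 322.1 (H_out = 4.316) and T = 324.1 (H_out = 5.719) on hF = 5.67 gives T ≈ 324.0 K, at which ψ = 0.19.

T = 324.0 K, V/F = 0.19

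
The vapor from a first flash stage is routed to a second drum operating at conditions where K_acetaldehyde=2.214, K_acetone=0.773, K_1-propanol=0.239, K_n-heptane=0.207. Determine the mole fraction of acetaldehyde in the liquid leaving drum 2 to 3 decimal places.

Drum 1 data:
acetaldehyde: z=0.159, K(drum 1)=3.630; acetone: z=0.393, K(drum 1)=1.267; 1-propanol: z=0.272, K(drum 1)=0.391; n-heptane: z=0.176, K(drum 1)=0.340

Drum 1:
Newton–Raphson from ψ₁ = 0.5:
  ψ₁ = 0.500: g = -0.1383, g' = -0.606 → ψ₁ = 0.272
  ψ₁ = 0.272: g = 0.0016, g' = -0.657 → ψ₁ = 0.274
Converged at ψ₁ = 0.274.
Drum-1 compositions:
  acetaldehyde: x = 0.092, y = 0.335
  acetone: x = 0.366, y = 0.464
  1-propanol: x = 0.327, y = 0.128
  n-heptane: x = 0.215, y = 0.073
Drum-2 feed = drum-1 vapor: z₂ = (0.3353, 0.4640, 0.1277, 0.0731).
Drum 2:
Let ψ₂ = V/F and solve Σ zᵢ(Kᵢ−1)/(1+ψ₂(Kᵢ−1)) = 0.
g(0) = ΣzᵢKᵢ − 1 = 0.147 and g(1) = 1 − Σzᵢ/Kᵢ = -0.639, so a root lies in (0, 1).
Iterate (Newton) starting at ψ₂ = 0.5:
  ψ₂ = 0.500: g = -0.1184, g' = -0.541 → ψ₂ = 0.281
  ψ₂ = 0.281: g = -0.0072, g' = -0.498 → ψ₂ = 0.267
Converged at ψ₂ = 0.267.
  acetaldehyde: x = 0.253, y = 0.561
  acetone: x = 0.494, y = 0.382
  1-propanol: x = 0.160, y = 0.038
  n-heptane: x = 0.093, y = 0.019

x_acetaldehyde (drum 2) = 0.253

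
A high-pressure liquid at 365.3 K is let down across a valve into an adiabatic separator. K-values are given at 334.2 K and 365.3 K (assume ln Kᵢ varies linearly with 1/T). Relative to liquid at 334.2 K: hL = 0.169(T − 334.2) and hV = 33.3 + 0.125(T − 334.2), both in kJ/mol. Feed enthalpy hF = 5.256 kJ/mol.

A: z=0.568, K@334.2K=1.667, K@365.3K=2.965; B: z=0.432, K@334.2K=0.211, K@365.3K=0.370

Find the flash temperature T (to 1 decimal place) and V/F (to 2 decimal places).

T = 336.4 K, V/F = 0.15

Adiabatic flash: solve Rachford–Rice at each trial T, then check hF = ψ·hV(T) + (1−ψ)·hL(T).
  T = 334.2 K: K = (1.667, 0.211), RR gives ψ = 0.072, H_out = 2.405 kJ/mol
  T = 365.3 K: K = (2.965, 0.370), RR gives ψ = 0.682, H_out = 27.025 kJ/mol
  T = 349.8 K: K = (2.254, 0.283), RR gives ψ = 0.448, H_out = 17.243 kJ/mol
  T = 342.0 K: K = (1.945, 0.245), RR gives ψ = 0.295, H_out = 11.056 kJ/mol
  T = 338.1 K: K = (1.802, 0.228), RR gives ψ = 0.197, H_out = 7.185 kJ/mol
  T = 336.1 K: K = (1.732, 0.219), RR gives ψ = 0.137, H_out = 4.875 kJ/mol
Linear interpolation between T = 336.1 (H_out = 4.875) and T = 338.1 (H_out = 7.185) on hF = 5.256 gives T ≈ 336.4 K, at which ψ = 0.15.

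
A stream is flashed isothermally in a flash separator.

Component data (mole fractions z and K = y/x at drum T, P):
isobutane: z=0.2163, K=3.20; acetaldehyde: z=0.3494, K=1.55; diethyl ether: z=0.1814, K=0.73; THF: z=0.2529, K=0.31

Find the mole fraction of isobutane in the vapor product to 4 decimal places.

y_isobutane = 0.3014

Rachford–Rice: g(V/F) = Σ zᵢ(Kᵢ−1)/(1+V/F(Kᵢ−1)) = 0.
Check two-phase: ΣzᵢKᵢ = 1.4446 > 1 and Σzᵢ/Kᵢ = 1.3573 > 1, so g(0) = 0.4446 > 0 and g(1) = -0.3573 < 0.
Iterate (Newton) starting at V/F = 0.5:
  V/F = 0.5000: g = 0.05429, g' = -0.6007 → V/F = 0.5904
  V/F = 0.5904: g = -0.00064, g' = -0.6199 → V/F = 0.5893
Converged at V/F = 0.5893.
Compositions from xᵢ = zᵢ/(1+V/F(Kᵢ−1)), yᵢ = Kᵢxᵢ:
  isobutane: x = 0.0942, y = 0.3014
  acetaldehyde: x = 0.2639, y = 0.4090
  diethyl ether: x = 0.2157, y = 0.1575
  THF: x = 0.4262, y = 0.1321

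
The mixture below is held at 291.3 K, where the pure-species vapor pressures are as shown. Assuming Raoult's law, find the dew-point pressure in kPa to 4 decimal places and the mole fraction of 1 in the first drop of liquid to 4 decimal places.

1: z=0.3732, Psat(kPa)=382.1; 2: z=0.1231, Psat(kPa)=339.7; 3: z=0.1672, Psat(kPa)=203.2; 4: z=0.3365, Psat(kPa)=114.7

Pdew = 196.2454 kPa, x_1 = 0.1917

At the dew point ψ → 1, so Σzᵢ/Kᵢ = 1 with Kᵢ = Pᵢˢᵃᵗ/P ⇒ 1/P = Σzᵢ/Pᵢˢᵃᵗ.
1/P = 0.3732/382.1 + 0.1231/339.7 + 0.1672/203.2 + 0.3365/114.7 = 0.0050957 ⇒ P = 196.2454 kPa
xᵢ = zᵢP/Pᵢˢᵃᵗ ⇒ x_1 = 0.3732·196.2454/382.1 = 0.1917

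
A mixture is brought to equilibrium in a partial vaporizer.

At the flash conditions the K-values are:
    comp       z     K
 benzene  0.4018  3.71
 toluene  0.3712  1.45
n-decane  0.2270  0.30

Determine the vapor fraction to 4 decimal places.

Newton–Raphson from ψ = 0.45:
  ψ = 0.4500: g = 0.39754, g' = -0.8880 → ψ = 0.8977
  ψ = 0.8977: g = 0.00863, g' = -1.0939 → ψ = 0.9055
Converged at ψ = 0.9055.

ψ = 0.9055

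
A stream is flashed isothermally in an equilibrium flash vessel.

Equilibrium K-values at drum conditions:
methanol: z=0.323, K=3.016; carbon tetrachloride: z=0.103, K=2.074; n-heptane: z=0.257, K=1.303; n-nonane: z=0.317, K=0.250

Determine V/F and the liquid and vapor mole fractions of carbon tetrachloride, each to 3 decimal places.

V/F = 0.595, x_carbon tetrachloride = 0.063, y_carbon tetrachloride = 0.130

Iterate (Newton) starting at V/F = 0.5:
  V/F = 0.500: g = 0.0835, g' = -0.850 → V/F = 0.598
  V/F = 0.598: g = -0.0028, g' = -0.917 → V/F = 0.595
Converged at V/F = 0.595.
Compositions from xᵢ = zᵢ/(1+V/F(Kᵢ−1)), yᵢ = Kᵢxᵢ:
  methanol: x = 0.147, y = 0.443
  carbon tetrachloride: x = 0.063, y = 0.130
  n-heptane: x = 0.218, y = 0.284
  n-nonane: x = 0.573, y = 0.143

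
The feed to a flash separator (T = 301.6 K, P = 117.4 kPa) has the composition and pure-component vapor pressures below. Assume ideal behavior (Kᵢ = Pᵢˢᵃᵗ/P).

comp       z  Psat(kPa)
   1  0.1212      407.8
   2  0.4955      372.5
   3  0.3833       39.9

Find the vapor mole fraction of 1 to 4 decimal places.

Raoult's law: Kᵢ = Pᵢˢᵃᵗ/P = Pᵢˢᵃᵗ/117.4.
  K_1 = 407.8/117.4 = 3.473595, K_2 = 372.5/117.4 = 3.172913, K_3 = 39.9/117.4 = 0.339864
Material balance + equilibrium reduce to Σ zᵢ(Kᵢ−1)/(1+V/F(Kᵢ−1)) = 0.
g(0) = ΣzᵢKᵢ − 1 = 1.1234 and g(1) = 1 − Σzᵢ/Kᵢ = -0.3189, so a root lies in (0, 1).
Newton–Raphson from V/F = 0.3:
  V/F = 0.3000: g = 0.50837, g' = -1.3615 → V/F = 0.6734
  V/F = 0.6734: g = 0.09403, g' = -1.0313 → V/F = 0.7646
  V/F = 0.7646: g = -0.00264, g' = -1.1000 → V/F = 0.7622
Converged at V/F = 0.7622.
Compositions from xᵢ = zᵢ/(1+V/F(Kᵢ−1)), yᵢ = Kᵢxᵢ:
  1: x = 0.0420, y = 0.1459
  2: x = 0.1865, y = 0.5919
  3: x = 0.7714, y = 0.2622

y_1 = 0.1459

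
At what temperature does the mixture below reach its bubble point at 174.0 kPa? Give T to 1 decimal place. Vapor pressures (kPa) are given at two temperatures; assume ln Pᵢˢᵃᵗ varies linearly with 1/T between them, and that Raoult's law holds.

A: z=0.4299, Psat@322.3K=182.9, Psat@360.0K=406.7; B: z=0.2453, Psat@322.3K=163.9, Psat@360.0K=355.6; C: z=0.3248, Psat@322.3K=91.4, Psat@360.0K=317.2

T = 328.5 K

Bubble-point temperature: ΣzᵢPᵢˢᵃᵗ(T) = P. Interpolate ln Pᵢˢᵃᵗ = aᵢ + bᵢ/T.
  T = 322.3 K: ΣzᵢPᵢˢᵃᵗ = 148.52 kPa
  T = 360.0 K: ΣzᵢPᵢˢᵃᵗ = 365.10 kPa
  T = 341.1 K: ΣzᵢPᵢˢᵃᵗ = 237.32 kPa
  T = 331.7 K: ΣzᵢPᵢˢᵃᵗ = 188.76 kPa
  T = 327.0 K: ΣzᵢPᵢˢᵃᵗ = 167.67 kPa
  T = 329.4 K: ΣzᵢPᵢˢᵃᵗ = 178.19 kPa
  T = 328.2 K: ΣzᵢPᵢˢᵃᵗ = 172.87 kPa
Interpolating between 328.2 K and 329.4 K gives T ≈ 328.5 K.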